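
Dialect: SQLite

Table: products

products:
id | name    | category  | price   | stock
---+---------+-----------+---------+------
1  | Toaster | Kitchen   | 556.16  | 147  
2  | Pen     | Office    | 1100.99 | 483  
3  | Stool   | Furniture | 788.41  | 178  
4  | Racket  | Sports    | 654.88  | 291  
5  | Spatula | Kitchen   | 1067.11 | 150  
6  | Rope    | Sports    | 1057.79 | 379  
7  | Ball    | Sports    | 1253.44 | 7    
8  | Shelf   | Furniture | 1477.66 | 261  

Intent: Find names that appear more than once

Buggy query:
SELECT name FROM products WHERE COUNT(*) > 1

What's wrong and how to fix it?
Bug: COUNT(*) is an aggregate and cannot be used in WHERE

Fix: Group first, then use HAVING for the count condition

Corrected query:
SELECT name FROM products GROUP BY name HAVING COUNT(*) > 1

Result:
(no rows)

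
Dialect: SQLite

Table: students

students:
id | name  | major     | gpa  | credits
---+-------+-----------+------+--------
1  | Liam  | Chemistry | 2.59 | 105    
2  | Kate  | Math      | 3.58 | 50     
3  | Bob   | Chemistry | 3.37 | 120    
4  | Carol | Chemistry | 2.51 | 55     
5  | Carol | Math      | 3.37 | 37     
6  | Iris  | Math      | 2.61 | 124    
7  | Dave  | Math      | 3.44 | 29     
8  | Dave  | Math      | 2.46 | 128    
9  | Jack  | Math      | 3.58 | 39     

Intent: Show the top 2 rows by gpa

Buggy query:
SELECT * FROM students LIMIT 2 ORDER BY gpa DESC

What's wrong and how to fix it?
Bug: LIMIT must come after ORDER BY

Fix: Swap the clauses: ORDER BY first, then LIMIT

Corrected query:
SELECT * FROM students ORDER BY gpa DESC LIMIT 2

Result:
id | name | major | gpa  | credits
---+------+-------+------+--------
2  | Kate | Math  | 3.58 | 50     
9  | Jack | Math  | 3.58 | 39     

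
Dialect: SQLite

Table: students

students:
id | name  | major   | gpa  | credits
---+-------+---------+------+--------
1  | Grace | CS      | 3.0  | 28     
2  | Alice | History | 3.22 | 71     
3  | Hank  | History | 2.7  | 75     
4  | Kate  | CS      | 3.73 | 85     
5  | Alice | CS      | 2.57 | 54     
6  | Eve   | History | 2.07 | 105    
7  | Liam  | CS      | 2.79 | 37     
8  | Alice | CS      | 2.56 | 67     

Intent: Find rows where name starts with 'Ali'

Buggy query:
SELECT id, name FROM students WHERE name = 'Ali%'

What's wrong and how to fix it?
Bug: Wildcards only work with LIKE; '=' treats '%' as a literal character

Fix: Use LIKE for wildcard pattern matching

Corrected query:
SELECT id, name FROM students WHERE name LIKE 'Ali%'

Result:
id | name 
---+------
2  | Alice
5  | Alice
8  | Alice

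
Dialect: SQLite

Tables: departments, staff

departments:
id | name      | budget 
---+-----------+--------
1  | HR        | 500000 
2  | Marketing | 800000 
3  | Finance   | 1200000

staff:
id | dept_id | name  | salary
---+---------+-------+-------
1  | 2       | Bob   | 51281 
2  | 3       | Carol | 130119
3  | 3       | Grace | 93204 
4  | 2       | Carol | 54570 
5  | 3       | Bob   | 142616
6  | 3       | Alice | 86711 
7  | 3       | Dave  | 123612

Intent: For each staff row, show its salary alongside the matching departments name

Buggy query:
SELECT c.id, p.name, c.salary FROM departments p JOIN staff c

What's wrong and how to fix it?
Bug: Missing join condition: each staff row is matched to all departments rows instead of just its own

Fix: Specify the join condition linking the foreign key to the parent id

Corrected query:
SELECT c.id, p.name, c.salary FROM departments p JOIN staff c ON c.dept_id = p.id

Result:
id | name      | salary
---+-----------+-------
1  | Marketing | 51281 
2  | Finance   | 130119
3  | Finance   | 93204 
4  | Marketing | 54570 
5  | Finance   | 142616
6  | Finance   | 86711 
7  | Finance   | 123612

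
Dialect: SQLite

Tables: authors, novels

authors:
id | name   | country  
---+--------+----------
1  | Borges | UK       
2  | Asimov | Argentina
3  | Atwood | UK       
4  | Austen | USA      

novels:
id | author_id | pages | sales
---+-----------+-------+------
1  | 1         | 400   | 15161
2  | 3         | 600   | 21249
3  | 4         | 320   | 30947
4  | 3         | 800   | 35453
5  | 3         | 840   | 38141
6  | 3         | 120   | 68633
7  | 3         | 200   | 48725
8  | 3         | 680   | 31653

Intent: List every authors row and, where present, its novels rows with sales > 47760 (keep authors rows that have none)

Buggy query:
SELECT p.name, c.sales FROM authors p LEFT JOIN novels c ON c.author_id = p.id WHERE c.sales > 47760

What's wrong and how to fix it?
Bug: Filtering c.sales in WHERE discards the NULL rows produced by LEFT JOIN, turning it into an inner join

Fix: Move the right-table condition into the ON clause so unmatched parents are kept

Corrected query:
SELECT p.name, c.sales FROM authors p LEFT JOIN novels c ON c.author_id = p.id AND c.sales > 47760

Result:
name   | sales
-------+------
Borges | NULL 
Asimov | NULL 
Atwood | 48725
Atwood | 68633
Austen | NULL 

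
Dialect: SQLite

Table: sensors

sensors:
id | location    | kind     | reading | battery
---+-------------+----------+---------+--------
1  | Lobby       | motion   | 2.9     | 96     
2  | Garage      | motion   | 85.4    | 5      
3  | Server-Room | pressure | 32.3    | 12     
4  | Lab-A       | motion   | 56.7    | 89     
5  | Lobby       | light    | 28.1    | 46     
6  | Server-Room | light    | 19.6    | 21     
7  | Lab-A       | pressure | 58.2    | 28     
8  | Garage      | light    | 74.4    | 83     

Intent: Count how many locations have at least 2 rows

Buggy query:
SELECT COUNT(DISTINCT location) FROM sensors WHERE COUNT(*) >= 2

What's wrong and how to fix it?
Bug: WHERE filters individual rows, not groups, so a group-level COUNT is invalid there

Fix: Group first with HAVING COUNT(*) >= 2, then COUNT the resulting groups

Corrected query:
SELECT COUNT(*) FROM (SELECT location FROM sensors GROUP BY location HAVING COUNT(*) >= 2)

Result:
COUNT(*)
--------
4       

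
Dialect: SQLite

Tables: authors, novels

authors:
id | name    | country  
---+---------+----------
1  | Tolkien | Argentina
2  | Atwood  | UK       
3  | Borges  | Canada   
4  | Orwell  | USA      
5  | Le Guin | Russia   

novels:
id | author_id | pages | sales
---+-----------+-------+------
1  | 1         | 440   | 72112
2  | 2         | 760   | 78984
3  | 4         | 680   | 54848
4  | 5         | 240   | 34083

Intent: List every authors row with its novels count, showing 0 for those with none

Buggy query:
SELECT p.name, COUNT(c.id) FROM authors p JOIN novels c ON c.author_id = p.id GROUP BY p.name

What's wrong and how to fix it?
Bug: INNER JOIN drops authors rows that have no matching novels rows

Fix: Use LEFT JOIN so parents without children still appear (COUNT(c.id) gives 0)

Corrected query:
SELECT p.name, COUNT(c.id) FROM authors p LEFT JOIN novels c ON c.author_id = p.id GROUP BY p.name

Result:
name    | COUNT(c.id)
--------+------------
Atwood  | 1          
Borges  | 0          
Le Guin | 1          
Orwell  | 1          
Tolkien | 1          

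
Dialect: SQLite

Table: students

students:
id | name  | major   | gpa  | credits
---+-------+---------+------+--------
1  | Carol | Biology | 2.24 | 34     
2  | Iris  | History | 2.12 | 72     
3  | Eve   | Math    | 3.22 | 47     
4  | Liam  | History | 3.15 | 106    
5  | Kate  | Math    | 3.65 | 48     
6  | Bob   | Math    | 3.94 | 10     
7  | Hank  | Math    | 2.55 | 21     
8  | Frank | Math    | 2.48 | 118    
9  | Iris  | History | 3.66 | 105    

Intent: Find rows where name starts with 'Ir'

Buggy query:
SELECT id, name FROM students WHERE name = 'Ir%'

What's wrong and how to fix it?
Bug: Wildcards only work with LIKE; '=' treats '%' as a literal character

Fix: Use LIKE for wildcard pattern matching

Corrected query:
SELECT id, name FROM students WHERE name LIKE 'Ir%'

Result:
id | name
---+-----
2  | Iris
9  | Iris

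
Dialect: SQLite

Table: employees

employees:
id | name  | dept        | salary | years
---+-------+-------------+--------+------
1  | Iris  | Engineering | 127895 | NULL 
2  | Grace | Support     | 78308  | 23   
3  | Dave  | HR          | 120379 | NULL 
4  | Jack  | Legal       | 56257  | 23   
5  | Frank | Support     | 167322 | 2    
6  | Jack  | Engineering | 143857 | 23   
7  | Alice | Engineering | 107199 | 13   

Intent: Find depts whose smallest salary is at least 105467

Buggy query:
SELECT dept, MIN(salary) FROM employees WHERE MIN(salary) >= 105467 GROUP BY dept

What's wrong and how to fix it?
Bug: Aggregates like MIN are computed per group after WHERE runs

Fix: Use HAVING for the per-group MIN condition

Corrected query:
SELECT dept, MIN(salary) FROM employees GROUP BY dept HAVING MIN(salary) >= 105467

Result:
dept        | MIN(salary)
------------+------------
Engineering | 107199     
HR          | 120379     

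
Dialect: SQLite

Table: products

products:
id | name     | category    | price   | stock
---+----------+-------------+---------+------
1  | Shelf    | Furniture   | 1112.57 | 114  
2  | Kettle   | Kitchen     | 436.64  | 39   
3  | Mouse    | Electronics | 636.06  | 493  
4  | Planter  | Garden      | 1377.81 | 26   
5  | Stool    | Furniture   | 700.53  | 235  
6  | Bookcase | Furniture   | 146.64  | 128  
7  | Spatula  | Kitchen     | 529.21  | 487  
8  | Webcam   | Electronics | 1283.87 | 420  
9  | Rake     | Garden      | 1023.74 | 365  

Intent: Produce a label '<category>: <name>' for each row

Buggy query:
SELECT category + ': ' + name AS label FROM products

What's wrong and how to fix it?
Bug: '+' is numeric addition; on text columns SQLite converts them to 0 instead of concatenating

Fix: Use the || operator for string concatenation

Corrected query:
SELECT category || ': ' || name AS label FROM products

Result:
label              
-------------------
Furniture: Shelf   
Kitchen: Kettle    
Electronics: Mouse 
Garden: Planter    
Furniture: Stool   
Furniture: Bookcase
Kitchen: Spatula   
Electronics: Webcam
Garden: Rake       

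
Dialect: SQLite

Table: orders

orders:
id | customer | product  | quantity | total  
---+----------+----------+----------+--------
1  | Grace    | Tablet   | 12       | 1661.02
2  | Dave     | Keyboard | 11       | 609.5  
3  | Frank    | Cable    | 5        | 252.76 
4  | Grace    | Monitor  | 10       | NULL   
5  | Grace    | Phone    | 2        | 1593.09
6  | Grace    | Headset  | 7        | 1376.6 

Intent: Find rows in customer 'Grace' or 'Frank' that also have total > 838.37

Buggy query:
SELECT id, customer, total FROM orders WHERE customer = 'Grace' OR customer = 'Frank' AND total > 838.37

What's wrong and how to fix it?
Bug: AND binds tighter than OR, so this parses as customer = 'Grace' OR (customer = 'Frank' AND total > 838.37)

Fix: Group the OR with parentheses (or use IN), then AND the threshold

Corrected query:
SELECT id, customer, total FROM orders WHERE (customer = 'Grace' OR customer = 'Frank') AND total > 838.37

Result:
id | customer | total  
---+----------+--------
1  | Grace    | 1661.02
5  | Grace    | 1593.09
6  | Grace    | 1376.6 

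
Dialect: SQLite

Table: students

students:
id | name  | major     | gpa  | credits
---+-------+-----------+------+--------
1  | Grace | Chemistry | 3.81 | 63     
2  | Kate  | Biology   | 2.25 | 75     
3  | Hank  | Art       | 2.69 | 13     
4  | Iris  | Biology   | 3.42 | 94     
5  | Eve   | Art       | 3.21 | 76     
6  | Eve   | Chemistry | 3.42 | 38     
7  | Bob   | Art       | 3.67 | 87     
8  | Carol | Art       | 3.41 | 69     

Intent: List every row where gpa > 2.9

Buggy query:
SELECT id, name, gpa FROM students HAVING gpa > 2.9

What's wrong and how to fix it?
Bug: This is a non-aggregate query (no GROUP BY, no aggregates), so in SQLite the HAVING clause is invalid here; a row-level condition belongs in WHERE

Fix: Replace HAVING with WHERE since the condition applies to individual rows

Corrected query:
SELECT id, name, gpa FROM students WHERE gpa > 2.9

Result:
id | name  | gpa 
---+-------+-----
1  | Grace | 3.81
4  | Iris  | 3.42
5  | Eve   | 3.21
6  | Eve   | 3.42
7  | Bob   | 3.67
8  | Carol | 3.41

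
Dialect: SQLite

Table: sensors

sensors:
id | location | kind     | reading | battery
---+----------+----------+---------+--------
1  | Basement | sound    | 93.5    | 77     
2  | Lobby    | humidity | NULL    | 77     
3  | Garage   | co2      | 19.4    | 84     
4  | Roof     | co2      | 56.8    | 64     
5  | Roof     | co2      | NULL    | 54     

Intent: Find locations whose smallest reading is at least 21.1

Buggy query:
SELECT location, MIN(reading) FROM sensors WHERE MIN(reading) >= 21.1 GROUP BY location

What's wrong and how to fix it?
Bug: MIN() in WHERE is a misuse of aggregate

Fix: Use HAVING for the per-group MIN condition

Corrected query:
SELECT location, MIN(reading) FROM sensors GROUP BY location HAVING MIN(reading) >= 21.1

Result:
location | MIN(reading)
---------+-------------
Basement | 93.5        
Roof     | 56.8        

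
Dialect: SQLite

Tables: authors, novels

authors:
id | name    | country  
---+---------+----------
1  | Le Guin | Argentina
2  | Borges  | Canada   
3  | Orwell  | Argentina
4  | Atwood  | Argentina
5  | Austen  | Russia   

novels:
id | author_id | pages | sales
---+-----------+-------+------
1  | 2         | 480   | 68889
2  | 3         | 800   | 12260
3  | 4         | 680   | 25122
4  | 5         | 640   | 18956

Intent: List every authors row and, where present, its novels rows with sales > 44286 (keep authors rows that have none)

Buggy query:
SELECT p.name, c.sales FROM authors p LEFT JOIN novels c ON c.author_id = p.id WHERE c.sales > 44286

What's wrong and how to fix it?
Bug: Filtering c.sales in WHERE discards the NULL rows produced by LEFT JOIN, turning it into an inner join

Fix: Move the right-table condition into the ON clause so unmatched parents are kept

Corrected query:
SELECT p.name, c.sales FROM authors p LEFT JOIN novels c ON c.author_id = p.id AND c.sales > 44286

Result:
name    | sales
--------+------
Le Guin | NULL 
Borges  | 68889
Orwell  | NULL 
Atwood  | NULL 
Austen  | NULL 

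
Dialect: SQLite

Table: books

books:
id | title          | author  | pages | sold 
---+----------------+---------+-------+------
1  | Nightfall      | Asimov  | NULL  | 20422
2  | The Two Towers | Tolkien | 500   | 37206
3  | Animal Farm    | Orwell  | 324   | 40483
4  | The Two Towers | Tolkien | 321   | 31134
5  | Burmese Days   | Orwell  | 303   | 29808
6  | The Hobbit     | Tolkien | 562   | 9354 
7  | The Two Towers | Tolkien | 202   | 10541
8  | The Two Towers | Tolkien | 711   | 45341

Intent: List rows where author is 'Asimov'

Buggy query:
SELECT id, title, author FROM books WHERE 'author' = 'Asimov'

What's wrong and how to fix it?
Bug: Single quotes denote string literals in SQL; the column name is being compared as a constant string

Fix: Reference the column as author without single quotes

Corrected query:
SELECT id, title, author FROM books WHERE author = 'Asimov'

Result:
id | title     | author
---+-----------+-------
1  | Nightfall | Asimov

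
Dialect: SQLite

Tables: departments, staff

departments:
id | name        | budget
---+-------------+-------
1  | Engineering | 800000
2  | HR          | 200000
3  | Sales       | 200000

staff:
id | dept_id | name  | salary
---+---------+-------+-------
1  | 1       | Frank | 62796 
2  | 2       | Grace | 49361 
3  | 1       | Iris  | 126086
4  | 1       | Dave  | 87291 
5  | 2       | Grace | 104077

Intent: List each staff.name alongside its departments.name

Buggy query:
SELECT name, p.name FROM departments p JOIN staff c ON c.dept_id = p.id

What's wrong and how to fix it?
Bug: 'name' exists in both joined tables, so the database can't tell which one is meant

Fix: Prefix ambiguous columns with the table alias

Corrected query:
SELECT c.name, p.name FROM departments p JOIN staff c ON c.dept_id = p.id

Result:
name  | name       
------+------------
Frank | Engineering
Grace | HR         
Iris  | Engineering
Dave  | Engineering
Grace | HR         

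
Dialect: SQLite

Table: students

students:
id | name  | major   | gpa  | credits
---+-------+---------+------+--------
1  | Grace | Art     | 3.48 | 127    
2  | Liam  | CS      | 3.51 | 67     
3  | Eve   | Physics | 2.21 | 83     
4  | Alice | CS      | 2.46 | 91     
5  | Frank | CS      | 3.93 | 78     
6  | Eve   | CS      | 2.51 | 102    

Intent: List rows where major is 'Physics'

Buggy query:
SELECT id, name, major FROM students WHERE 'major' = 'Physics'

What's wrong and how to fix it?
Bug: Single quotes denote string literals in SQL; the column name is being compared as a constant string

Fix: Reference the column as major without single quotes

Corrected query:
SELECT id, name, major FROM students WHERE major = 'Physics'

Result:
id | name | major  
---+------+--------
3  | Eve  | Physics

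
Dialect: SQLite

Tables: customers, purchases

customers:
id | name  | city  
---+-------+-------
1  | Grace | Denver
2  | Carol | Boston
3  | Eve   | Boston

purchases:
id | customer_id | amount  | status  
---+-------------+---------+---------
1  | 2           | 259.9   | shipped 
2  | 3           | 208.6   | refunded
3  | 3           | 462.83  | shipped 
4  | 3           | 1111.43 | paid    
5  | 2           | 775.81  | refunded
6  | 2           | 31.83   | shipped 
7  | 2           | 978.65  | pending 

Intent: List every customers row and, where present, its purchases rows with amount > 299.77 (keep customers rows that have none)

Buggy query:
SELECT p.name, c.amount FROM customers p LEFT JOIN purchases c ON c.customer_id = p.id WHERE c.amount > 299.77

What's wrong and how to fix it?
Bug: Filtering c.amount in WHERE discards the NULL rows produced by LEFT JOIN, turning it into an inner join

Fix: Put 'c.amount > 299.77' in the JOIN's ON clause instead of WHERE

Corrected query:
SELECT p.name, c.amount FROM customers p LEFT JOIN purchases c ON c.customer_id = p.id AND c.amount > 299.77

Result:
name  | amount 
------+--------
Grace | NULL   
Carol | 775.81 
Carol | 978.65 
Eve   | 462.83 
Eve   | 1111.43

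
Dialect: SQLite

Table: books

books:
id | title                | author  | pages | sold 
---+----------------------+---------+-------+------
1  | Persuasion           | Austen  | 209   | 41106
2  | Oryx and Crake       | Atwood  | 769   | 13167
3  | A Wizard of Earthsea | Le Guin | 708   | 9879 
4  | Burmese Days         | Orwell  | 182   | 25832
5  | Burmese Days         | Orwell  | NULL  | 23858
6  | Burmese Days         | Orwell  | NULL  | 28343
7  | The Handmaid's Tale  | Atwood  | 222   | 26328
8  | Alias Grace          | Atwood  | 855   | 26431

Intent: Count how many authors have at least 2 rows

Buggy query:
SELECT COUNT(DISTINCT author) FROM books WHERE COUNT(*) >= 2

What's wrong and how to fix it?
Bug: COUNT(*) cannot appear in WHERE; the per-group count doesn't exist yet

Fix: Group first with HAVING COUNT(*) >= 2, then COUNT the resulting groups

Corrected query:
SELECT COUNT(*) FROM (SELECT author FROM books GROUP BY author HAVING COUNT(*) >= 2)

Result:
COUNT(*)
--------
2       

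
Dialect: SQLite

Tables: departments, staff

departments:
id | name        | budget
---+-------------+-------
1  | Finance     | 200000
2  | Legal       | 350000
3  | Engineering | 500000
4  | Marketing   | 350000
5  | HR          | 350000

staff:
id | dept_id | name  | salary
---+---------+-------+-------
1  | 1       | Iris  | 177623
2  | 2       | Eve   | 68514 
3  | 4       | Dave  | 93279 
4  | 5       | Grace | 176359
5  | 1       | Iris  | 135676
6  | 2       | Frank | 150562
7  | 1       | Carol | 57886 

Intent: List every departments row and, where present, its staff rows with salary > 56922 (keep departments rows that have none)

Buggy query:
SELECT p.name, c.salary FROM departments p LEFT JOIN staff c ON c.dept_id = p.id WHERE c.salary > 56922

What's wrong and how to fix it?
Bug: A WHERE condition on the right-hand table after LEFT JOIN drops unmatched parents

Fix: Move the right-table condition into the ON clause so unmatched parents are kept

Corrected query:
SELECT p.name, c.salary FROM departments p LEFT JOIN staff c ON c.dept_id = p.id AND c.salary > 56922

Result:
name        | salary
------------+-------
Finance     | 57886 
Finance     | 135676
Finance     | 177623
Legal       | 68514 
Legal       | 150562
Engineering | NULL  
Marketing   | 93279 
HR          | 176359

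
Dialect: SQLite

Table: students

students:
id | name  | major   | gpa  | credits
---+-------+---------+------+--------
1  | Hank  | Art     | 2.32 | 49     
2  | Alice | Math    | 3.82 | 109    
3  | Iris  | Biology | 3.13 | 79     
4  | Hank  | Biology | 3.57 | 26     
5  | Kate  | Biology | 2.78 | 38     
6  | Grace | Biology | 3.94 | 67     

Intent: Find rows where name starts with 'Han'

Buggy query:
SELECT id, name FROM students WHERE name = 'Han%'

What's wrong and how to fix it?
Bug: '=' compares the literal string including the % character; pattern matching needs LIKE

Fix: Replace '=' with LIKE so 'Han%' is treated as a pattern

Corrected query:
SELECT id, name FROM students WHERE name LIKE 'Han%'

Result:
id | name
---+-----
1  | Hank
4  | Hank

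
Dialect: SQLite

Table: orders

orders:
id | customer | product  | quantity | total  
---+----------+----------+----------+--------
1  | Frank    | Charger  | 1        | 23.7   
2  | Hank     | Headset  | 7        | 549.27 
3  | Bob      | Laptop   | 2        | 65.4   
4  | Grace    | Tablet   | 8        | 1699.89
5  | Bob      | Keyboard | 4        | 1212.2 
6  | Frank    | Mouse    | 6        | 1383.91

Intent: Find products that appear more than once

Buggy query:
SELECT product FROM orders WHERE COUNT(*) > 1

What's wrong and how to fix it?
Bug: COUNT(*) is an aggregate and cannot be used in WHERE

Fix: GROUP BY product, then filter groups with HAVING COUNT(*) > 1

Corrected query:
SELECT product FROM orders GROUP BY product HAVING COUNT(*) > 1

Result:
(no rows)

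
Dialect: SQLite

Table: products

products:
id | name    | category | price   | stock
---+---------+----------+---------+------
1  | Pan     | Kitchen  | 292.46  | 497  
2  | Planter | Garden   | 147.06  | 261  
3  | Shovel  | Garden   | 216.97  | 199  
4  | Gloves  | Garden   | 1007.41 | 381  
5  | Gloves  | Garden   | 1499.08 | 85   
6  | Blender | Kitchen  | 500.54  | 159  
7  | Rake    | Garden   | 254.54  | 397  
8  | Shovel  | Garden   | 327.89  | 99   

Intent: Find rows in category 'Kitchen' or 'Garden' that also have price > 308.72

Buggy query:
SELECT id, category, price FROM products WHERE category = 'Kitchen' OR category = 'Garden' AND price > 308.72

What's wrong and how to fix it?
Bug: AND binds tighter than OR, so this parses as category = 'Kitchen' OR (category = 'Garden' AND price > 308.72)

Fix: Add parentheses around the OR so the AND applies to both alternatives

Corrected query:
SELECT id, category, price FROM products WHERE (category = 'Kitchen' OR category = 'Garden') AND price > 308.72

Result:
id | category | price  
---+----------+--------
4  | Garden   | 1007.41
5  | Garden   | 1499.08
6  | Kitchen  | 500.54 
8  | Garden   | 327.89 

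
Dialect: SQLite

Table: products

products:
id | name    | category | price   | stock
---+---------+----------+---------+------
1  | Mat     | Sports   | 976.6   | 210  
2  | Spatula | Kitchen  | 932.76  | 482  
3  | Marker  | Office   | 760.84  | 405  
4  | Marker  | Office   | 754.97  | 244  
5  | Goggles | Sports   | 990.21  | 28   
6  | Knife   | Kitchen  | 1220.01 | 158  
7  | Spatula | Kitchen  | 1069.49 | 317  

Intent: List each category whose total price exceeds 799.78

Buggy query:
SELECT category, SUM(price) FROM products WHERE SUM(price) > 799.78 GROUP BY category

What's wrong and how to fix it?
Bug: Aggregate functions cannot appear in a WHERE clause

Fix: Move the aggregate condition to a HAVING clause

Corrected query:
SELECT category, SUM(price) FROM products GROUP BY category HAVING SUM(price) > 799.78

Result:
category | SUM(price)
---------+-----------
Kitchen  | 3222.26   
Office   | 1515.81   
Sports   | 1966.81   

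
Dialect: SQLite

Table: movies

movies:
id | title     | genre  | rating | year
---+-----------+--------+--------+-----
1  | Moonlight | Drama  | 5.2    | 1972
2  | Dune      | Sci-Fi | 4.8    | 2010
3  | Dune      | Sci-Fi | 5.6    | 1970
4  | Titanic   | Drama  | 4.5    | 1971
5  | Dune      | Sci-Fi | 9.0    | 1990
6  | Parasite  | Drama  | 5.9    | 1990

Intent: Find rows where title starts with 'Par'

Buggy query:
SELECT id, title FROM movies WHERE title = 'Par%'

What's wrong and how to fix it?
Bug: Wildcards only work with LIKE; '=' treats '%' as a literal character

Fix: Use LIKE for wildcard pattern matching

Corrected query:
SELECT id, title FROM movies WHERE title LIKE 'Par%'

Result:
id | title   
---+---------
6  | Parasite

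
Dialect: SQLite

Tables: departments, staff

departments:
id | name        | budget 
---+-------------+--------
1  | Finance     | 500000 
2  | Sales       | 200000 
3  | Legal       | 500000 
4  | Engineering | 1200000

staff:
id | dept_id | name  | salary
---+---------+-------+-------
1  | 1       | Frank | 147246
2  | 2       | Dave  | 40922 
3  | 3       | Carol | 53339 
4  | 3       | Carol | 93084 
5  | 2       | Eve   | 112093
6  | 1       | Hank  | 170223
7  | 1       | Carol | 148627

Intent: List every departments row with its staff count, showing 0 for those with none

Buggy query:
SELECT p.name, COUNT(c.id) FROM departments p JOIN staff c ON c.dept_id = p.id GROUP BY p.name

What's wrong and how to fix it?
Bug: INNER JOIN drops departments rows that have no matching staff rows

Fix: Use LEFT JOIN so parents without children still appear (COUNT(c.id) gives 0)

Corrected query:
SELECT p.name, COUNT(c.id) FROM departments p LEFT JOIN staff c ON c.dept_id = p.id GROUP BY p.name

Result:
name        | COUNT(c.id)
------------+------------
Engineering | 0          
Finance     | 3          
Legal       | 2          
Sales       | 2          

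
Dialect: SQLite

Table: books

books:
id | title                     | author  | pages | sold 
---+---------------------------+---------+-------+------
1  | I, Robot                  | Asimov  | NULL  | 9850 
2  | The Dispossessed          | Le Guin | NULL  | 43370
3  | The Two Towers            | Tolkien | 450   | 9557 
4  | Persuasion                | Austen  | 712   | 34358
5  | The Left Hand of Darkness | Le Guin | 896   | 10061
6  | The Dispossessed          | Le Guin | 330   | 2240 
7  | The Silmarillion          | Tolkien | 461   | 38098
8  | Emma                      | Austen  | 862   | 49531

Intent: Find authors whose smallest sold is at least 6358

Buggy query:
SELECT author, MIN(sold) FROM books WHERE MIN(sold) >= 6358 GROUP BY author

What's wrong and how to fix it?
Bug: MIN() in WHERE is a misuse of aggregate

Fix: Use HAVING for the per-group MIN condition

Corrected query:
SELECT author, MIN(sold) FROM books GROUP BY author HAVING MIN(sold) >= 6358

Result:
author  | MIN(sold)
--------+----------
Asimov  | 9850     
Austen  | 34358    
Tolkien | 9557     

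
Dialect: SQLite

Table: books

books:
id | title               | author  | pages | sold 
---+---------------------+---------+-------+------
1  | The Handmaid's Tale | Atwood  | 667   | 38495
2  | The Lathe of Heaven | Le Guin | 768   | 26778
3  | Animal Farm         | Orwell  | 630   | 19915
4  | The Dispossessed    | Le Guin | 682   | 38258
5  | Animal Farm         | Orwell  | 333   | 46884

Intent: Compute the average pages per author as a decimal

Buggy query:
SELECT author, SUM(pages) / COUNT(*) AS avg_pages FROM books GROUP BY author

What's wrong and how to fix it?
Bug: Both operands are integers, so '/' performs integer division and truncates

Fix: Cast one side to REAL so the division keeps the fractional part

Corrected query:
SELECT author, SUM(pages) * 1.0 / COUNT(*) AS avg_pages FROM books GROUP BY author

Result:
author  | avg_pages
--------+----------
Atwood  | 667      
Le Guin | 725      
Orwell  | 481.5    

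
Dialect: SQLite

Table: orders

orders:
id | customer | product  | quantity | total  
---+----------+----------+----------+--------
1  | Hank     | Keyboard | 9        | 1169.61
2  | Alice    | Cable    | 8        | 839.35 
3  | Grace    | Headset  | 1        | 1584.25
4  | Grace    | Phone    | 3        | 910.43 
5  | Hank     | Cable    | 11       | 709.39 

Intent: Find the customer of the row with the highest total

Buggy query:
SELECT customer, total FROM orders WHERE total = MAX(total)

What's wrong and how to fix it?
Bug: MAX(total) is an aggregate and cannot be used directly in WHERE

Fix: Wrap MAX in a scalar subquery so WHERE compares against a single value

Corrected query:
SELECT customer, total FROM orders WHERE total = (SELECT MAX(total) FROM orders)

Result:
customer | total  
---------+--------
Grace    | 1584.25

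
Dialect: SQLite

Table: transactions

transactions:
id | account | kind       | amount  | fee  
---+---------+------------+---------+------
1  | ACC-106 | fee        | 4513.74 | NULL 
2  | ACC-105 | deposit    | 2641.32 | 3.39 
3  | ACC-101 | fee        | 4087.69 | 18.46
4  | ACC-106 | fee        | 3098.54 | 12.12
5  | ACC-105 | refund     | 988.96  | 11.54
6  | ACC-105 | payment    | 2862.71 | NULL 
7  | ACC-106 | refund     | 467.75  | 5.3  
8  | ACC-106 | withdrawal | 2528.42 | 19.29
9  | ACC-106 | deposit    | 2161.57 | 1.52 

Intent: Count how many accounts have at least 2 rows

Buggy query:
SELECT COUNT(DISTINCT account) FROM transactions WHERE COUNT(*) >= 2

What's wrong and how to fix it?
Bug: COUNT(*) cannot appear in WHERE; the per-group count doesn't exist yet

Fix: Use a subquery that GROUPs and filters with HAVING, then count its rows

Corrected query:
SELECT COUNT(*) FROM (SELECT account FROM transactions GROUP BY account HAVING COUNT(*) >= 2)

Result:
COUNT(*)
--------
2       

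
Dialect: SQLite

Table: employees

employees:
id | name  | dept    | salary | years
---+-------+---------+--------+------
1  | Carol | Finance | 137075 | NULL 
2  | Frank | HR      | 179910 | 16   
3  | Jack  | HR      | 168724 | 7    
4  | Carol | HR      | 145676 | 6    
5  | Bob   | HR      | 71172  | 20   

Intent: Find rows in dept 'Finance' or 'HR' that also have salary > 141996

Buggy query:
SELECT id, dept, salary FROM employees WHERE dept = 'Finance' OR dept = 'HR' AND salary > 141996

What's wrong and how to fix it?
Bug: Without parentheses, AND is evaluated before OR, so the salary filter only applies to the 'HR' branch

Fix: Group the OR with parentheses (or use IN), then AND the threshold

Corrected query:
SELECT id, dept, salary FROM employees WHERE (dept = 'Finance' OR dept = 'HR') AND salary > 141996

Result:
id | dept | salary
---+------+-------
2  | HR   | 179910
3  | HR   | 168724
4  | HR   | 145676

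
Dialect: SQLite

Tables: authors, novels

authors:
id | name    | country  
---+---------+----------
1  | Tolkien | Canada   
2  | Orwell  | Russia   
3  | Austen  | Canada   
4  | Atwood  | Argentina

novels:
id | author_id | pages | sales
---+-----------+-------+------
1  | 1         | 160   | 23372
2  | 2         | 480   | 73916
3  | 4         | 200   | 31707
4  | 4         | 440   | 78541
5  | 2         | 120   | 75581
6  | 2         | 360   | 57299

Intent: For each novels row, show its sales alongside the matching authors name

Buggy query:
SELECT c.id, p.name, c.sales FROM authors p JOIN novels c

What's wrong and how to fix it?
Bug: JOIN with no ON clause produces a cartesian product; every novels row pairs with every authors row

Fix: Add ON c.author_id = p.id to the JOIN

Corrected query:
SELECT c.id, p.name, c.sales FROM authors p JOIN novels c ON c.author_id = p.id

Result:
id | name    | sales
---+---------+------
1  | Tolkien | 23372
2  | Orwell  | 73916
3  | Atwood  | 31707
4  | Atwood  | 78541
5  | Orwell  | 75581
6  | Orwell  | 57299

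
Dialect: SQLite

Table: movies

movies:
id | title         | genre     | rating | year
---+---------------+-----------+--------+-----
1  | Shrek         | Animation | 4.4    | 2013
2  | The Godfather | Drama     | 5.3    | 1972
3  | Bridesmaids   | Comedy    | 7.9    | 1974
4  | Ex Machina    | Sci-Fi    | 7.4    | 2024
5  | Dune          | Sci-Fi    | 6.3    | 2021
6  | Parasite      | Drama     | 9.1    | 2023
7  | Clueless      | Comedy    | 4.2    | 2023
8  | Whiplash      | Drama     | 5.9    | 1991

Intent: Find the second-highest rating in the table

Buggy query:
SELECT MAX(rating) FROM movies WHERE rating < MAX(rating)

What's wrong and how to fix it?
Bug: MAX(rating) on the right of the comparison is an aggregate-in-WHERE error

Fix: Put the inner MAX in a scalar subquery

Corrected query:
SELECT MAX(rating) FROM movies WHERE rating < (SELECT MAX(rating) FROM movies)

Result:
MAX(rating)
-----------
7.9        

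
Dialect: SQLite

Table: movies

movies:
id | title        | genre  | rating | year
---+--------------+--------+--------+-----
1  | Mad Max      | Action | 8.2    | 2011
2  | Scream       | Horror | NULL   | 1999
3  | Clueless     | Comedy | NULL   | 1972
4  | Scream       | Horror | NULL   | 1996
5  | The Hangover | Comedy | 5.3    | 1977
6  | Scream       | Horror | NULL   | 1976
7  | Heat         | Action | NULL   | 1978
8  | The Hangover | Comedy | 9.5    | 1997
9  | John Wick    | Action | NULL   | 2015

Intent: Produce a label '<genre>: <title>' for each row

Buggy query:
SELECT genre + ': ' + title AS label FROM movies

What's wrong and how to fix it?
Bug: '+' is numeric addition; on text columns SQLite converts them to 0 instead of concatenating

Fix: Replace + with || to concatenate text

Corrected query:
SELECT genre || ': ' || title AS label FROM movies

Result:
label               
--------------------
Action: Mad Max     
Horror: Scream      
Comedy: Clueless    
Horror: Scream      
Comedy: The Hangover
Horror: Scream      
Action: Heat        
Comedy: The Hangover
Action: John Wick   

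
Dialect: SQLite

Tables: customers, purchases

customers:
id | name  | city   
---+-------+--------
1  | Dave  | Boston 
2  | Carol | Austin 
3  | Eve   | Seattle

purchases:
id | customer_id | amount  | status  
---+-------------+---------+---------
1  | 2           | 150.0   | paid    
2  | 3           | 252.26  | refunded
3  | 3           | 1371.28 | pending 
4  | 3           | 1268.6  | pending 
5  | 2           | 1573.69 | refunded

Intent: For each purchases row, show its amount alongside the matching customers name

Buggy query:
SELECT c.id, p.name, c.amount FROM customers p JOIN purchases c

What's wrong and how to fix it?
Bug: Missing join condition: each purchases row is matched to all customers rows instead of just its own

Fix: Add ON c.customer_id = p.id to the JOIN

Corrected query:
SELECT c.id, p.name, c.amount FROM customers p JOIN purchases c ON c.customer_id = p.id

Result:
id | name  | amount 
---+-------+--------
1  | Carol | 150    
2  | Eve   | 252.26 
3  | Eve   | 1371.28
4  | Eve   | 1268.6 
5  | Carol | 1573.69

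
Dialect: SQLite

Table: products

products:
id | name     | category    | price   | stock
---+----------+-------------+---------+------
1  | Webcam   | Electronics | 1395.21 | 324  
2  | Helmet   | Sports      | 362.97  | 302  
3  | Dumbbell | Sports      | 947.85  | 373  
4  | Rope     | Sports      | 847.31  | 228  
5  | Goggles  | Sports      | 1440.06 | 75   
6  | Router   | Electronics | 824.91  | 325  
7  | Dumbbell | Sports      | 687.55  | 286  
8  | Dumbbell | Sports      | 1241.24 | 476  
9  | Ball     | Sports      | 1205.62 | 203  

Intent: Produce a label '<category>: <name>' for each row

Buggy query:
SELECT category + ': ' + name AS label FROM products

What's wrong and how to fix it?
Bug: SQLite uses || for string concatenation; + coerces text to numbers (yielding 0)

Fix: Use the || operator for string concatenation

Corrected query:
SELECT category || ': ' || name AS label FROM products

Result:
label              
-------------------
Electronics: Webcam
Sports: Helmet     
Sports: Dumbbell   
Sports: Rope       
Sports: Goggles    
Electronics: Router
Sports: Dumbbell   
Sports: Dumbbell   
Sports: Ball       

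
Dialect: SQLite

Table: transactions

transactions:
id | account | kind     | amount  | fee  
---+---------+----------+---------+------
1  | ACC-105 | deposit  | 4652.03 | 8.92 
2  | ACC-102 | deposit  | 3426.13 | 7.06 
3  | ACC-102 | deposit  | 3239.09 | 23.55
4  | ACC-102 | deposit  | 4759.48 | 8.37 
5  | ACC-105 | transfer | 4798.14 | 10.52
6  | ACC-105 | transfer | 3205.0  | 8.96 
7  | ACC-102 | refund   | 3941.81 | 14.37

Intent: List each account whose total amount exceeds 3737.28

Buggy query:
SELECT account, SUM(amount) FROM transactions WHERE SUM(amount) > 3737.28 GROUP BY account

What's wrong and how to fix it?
Bug: SUM(amount) is an aggregate, but WHERE filters rows before aggregation

Fix: Move the aggregate condition to a HAVING clause

Corrected query:
SELECT account, SUM(amount) FROM transactions GROUP BY account HAVING SUM(amount) > 3737.28

Result:
account | SUM(amount)
--------+------------
ACC-102 | 15366.51   
ACC-105 | 12655.17   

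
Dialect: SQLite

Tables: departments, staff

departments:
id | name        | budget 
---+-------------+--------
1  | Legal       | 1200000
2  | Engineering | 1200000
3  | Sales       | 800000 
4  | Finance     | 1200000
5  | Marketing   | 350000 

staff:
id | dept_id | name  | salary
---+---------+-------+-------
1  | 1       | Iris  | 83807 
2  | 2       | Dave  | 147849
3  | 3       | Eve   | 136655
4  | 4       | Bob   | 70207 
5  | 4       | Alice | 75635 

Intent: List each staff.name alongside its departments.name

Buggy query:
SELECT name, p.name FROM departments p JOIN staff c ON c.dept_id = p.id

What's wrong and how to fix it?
Bug: Both tables have a 'name' column; the unqualified reference is ambiguous

Fix: Prefix ambiguous columns with the table alias

Corrected query:
SELECT c.name, p.name FROM departments p JOIN staff c ON c.dept_id = p.id

Result:
name  | name       
------+------------
Iris  | Legal      
Dave  | Engineering
Eve   | Sales      
Bob   | Finance    
Alice | Finance    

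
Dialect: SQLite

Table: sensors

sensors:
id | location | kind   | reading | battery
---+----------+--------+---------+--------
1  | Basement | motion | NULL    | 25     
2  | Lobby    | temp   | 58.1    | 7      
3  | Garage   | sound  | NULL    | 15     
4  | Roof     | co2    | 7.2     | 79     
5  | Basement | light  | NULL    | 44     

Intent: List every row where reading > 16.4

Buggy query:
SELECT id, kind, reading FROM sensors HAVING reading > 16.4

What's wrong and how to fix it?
Bug: HAVING filters the output of aggregation, but this query has no GROUP BY and no aggregate functions, so SQLite rejects it (HAVING clause on a non-aggregate query); the condition here is per row

Fix: Use WHERE for row-level filtering

Corrected query:
SELECT id, kind, reading FROM sensors WHERE reading > 16.4

Result:
id | kind | reading
---+------+--------
2  | temp | 58.1   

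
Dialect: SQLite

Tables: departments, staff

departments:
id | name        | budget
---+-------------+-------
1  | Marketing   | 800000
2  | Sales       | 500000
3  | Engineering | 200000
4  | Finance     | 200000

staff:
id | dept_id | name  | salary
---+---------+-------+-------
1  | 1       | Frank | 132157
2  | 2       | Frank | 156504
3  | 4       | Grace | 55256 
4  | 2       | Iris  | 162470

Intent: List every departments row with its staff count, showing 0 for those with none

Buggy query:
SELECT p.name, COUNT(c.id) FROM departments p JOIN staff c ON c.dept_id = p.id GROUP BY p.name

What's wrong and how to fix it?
Bug: An inner join excludes parents with zero children

Fix: Switch to LEFT JOIN to retain unmatched parent rows

Corrected query:
SELECT p.name, COUNT(c.id) FROM departments p LEFT JOIN staff c ON c.dept_id = p.id GROUP BY p.name

Result:
name        | COUNT(c.id)
------------+------------
Engineering | 0          
Finance     | 1          
Marketing   | 1          
Sales       | 2          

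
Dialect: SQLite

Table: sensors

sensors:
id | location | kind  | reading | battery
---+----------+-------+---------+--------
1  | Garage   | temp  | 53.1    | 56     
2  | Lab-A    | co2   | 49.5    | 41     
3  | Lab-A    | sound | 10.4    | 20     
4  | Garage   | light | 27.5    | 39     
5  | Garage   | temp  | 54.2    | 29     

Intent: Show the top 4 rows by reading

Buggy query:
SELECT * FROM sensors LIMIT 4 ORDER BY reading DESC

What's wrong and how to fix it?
Bug: LIMIT must come after ORDER BY

Fix: Swap the clauses: ORDER BY first, then LIMIT

Corrected query:
SELECT * FROM sensors ORDER BY reading DESC LIMIT 4

Result:
id | location | kind  | reading | battery
---+----------+-------+---------+--------
5  | Garage   | temp  | 54.2    | 29     
1  | Garage   | temp  | 53.1    | 56     
2  | Lab-A    | co2   | 49.5    | 41     
4  | Garage   | light | 27.5    | 39     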